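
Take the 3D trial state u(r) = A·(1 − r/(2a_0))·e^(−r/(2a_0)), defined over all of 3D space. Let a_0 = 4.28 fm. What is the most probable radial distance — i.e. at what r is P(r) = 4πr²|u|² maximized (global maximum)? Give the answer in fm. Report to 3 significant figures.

r ≈ 22.4 fm

Differentiate P(r) = 4πr²|u|² with respect to r and set to zero.
Solving yields r = a_0·(√(5) + 3).
With a_0 = 4.28, the most probable radial distance is 22.41 fm.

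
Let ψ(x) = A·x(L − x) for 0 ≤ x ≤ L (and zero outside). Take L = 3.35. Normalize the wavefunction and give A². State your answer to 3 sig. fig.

A^2 ≈ 0.0711

Require ∫ |ψ|² dx = 1 over the whole domain.
With ψ = A·x(L − x), the integral evaluates to A²·[L^5/30].
Hence A² = 1/[L^5/30].
Substituting L = 3.35 gives A² = 0.07110, so A = 0.2667.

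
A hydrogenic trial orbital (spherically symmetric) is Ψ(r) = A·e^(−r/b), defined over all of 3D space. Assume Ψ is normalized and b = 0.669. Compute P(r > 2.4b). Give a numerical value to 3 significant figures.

P ≈ 0.143

Integrate the radial probability density 4πr²|Ψ|² over r > 2.4b.
A² is fixed by ∫₀^∞ 4πr²|Ψ|² dr = 1, i.e. A² = (π·b^3)^(−1).
In terms of u = r/b (A², 4π and the length scale all cancel between numerator and denominator), P = [∫_{2.4}^{∞} u^2·e^(-2·u) du] / [∫_{0}^{∞} u^2·e^(-2·u) du].
Using ∫ u^2·e^(-2·u) du = -(2·u^2 + 2·u + 1)·e^(-2·u)/4, the numerator is 433·e^(-24/5)/100 and the denominator is 1/4.
The region integral divided by the full integral gives P = 0.1425.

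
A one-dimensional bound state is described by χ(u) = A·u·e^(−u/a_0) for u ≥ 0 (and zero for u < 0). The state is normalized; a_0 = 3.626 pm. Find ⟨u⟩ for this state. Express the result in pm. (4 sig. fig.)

By definition ⟨u⟩ = ∫ u |χ(u)|² du.
Using ∫₀^∞ uⁿ e^(−αu) du = n!/αⁿ⁺¹, evaluating both integrals, ⟨u⟩ = 3·a_0/2.
Putting a_0 = 3.626 gives 5.4390.

⟨u⟩ ≈ 5.439 pm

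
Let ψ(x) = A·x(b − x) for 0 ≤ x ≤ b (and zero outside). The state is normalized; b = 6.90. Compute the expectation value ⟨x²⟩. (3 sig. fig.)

The expectation value is the |ψ|²-weighted average of x^2: ∫ x^2|ψ|² dx.
Expanding the polynomial and integrating term by term, the ratio of the moment integral to the normalization integral gives ⟨x²⟩ = 2·b^2/7.
Putting b = 6.90 gives 13.60.

⟨x^2⟩ ≈ 13.6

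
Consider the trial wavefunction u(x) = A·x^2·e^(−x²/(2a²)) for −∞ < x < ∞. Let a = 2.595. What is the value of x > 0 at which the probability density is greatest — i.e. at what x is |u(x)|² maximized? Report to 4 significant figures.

x ≈ 3.670

Differentiate |u(x)|² with respect to x and set to zero.
This gives x = √(2)·a.
With a = 2.595, the value of x > 0 at which the probability density is greatest is 3.6699.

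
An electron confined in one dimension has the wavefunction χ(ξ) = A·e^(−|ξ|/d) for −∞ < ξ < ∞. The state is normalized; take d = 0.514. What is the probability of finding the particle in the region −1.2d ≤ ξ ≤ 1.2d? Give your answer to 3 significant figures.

P ≈ 0.909

P = ∫_{−1.2d}^{1.2d} |χ(ξ)|² dξ.
Since A² = 1/(d), this is the region integral divided by the full normalization integral.
Both integrals are even about ξ = 0, so only the ξ ≥ 0 halves are needed (the factors of 2 cancel). In terms of u = ξ/d (A² and the length scale cancel between numerator and denominator), P = [∫_{0}^{1.2} e^(-2·u) du] / [∫_{0}^{∞} e^(-2·u) du].
An antiderivative of e^(-2·u) is -e^(-2·u)/2; evaluating from 0 to 1.2 gives 1/2 - e^(-12/5)/2, while the full integral is 1/2.
Taking the ratio, P = 0.9093.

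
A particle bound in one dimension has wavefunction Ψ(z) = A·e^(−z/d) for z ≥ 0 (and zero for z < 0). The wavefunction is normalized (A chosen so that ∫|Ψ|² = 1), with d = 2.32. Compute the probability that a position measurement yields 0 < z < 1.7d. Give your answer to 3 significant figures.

P ≈ 0.967

The probability is P = ∫ |Ψ|² dz over [0, 1.7d].
The normalization integral ∫|Ψ|²dz over the whole domain equals d/2·A², and A² cancels in the ratio.
Let u = z/d; then A² and the length scale cancel, so P = ∫_{0}^{1.7} e^(-2·u) du ÷ ∫_{0}^{∞} e^(-2·u) du.
Using ∫ e^(-2·u) du = -e^(-2·u)/2, the numerator is 1/2 - e^(-17/5)/2 and the denominator is 1/2.
This works out to P = 0.9666.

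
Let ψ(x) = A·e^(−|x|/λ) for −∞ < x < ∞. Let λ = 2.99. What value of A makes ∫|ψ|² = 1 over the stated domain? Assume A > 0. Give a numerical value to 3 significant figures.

A ≈ 0.578

The normalization condition is ∫|ψ|² dx = 1 from −∞ to ∞.
Using ∫₀^∞ xⁿ e^(−αx) dx = n!/αⁿ⁺¹, carrying out the integral gives A² · λ.
Plugging in λ = 2.99 yields A = 0.5783.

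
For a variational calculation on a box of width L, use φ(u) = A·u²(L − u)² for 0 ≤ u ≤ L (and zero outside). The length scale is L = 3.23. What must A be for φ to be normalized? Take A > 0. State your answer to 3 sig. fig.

A ≈ 0.128

Require ∫ |φ|² du = 1 over the whole domain.
∫|φ|² du = A²·(L^9/630).
Hence A² = 1/[L^9/630].
With L = 3.23: A² = 0.01646 and A = 0.1283.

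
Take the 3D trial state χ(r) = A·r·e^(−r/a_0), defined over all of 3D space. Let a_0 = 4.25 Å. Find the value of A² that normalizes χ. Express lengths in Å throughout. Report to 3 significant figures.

A^2 ≈ 0.0000765 Å^(-5)

The normalization condition is ∫|χ|² 4πr² dr = 1 from 0 to ∞.
Recall ∫₀^∞ r^m e^(−r/β) dr = m!·β^(m+1), with χ = A·r·e^(−r/a_0), the integral evaluates to A²·[3·π·a_0^5].
Setting this equal to 1 gives A² = 1/(3·π·a_0^5).
Substituting a_0 = 4.25 gives A² = 0.00007652, so A = 0.008748.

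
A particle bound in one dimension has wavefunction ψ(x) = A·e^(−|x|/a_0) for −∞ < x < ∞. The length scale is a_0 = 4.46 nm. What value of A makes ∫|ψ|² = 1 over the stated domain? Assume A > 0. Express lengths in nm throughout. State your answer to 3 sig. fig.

A ≈ 0.474 nm^(-1/2)

The normalization condition is ∫|ψ|² dx = 1 from −∞ to ∞.
With ψ = A·e^(−|x|/a_0), the integral evaluates to A²·[a_0].
Setting this equal to 1 gives A² = 1/(a_0).
With a_0 = 4.46: A² = 0.2242 and A = 0.4735.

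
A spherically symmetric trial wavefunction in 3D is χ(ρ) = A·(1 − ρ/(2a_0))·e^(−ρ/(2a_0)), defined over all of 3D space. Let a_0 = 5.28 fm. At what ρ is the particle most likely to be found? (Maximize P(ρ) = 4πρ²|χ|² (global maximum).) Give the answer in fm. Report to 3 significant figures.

ρ ≈ 27.6 fm

The maximum of P(ρ) = 4πρ²|χ|² occurs where its derivative vanishes.
Solving yields ρ = a_0·(√(5) + 3).
With a_0 = 5.28, the most probable radial distance is 27.65 fm.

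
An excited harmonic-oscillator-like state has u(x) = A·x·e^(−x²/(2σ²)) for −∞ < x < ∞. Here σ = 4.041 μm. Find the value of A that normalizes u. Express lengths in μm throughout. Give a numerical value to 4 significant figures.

We need A² ∫|f|² dx = 1, taking the integral from −∞ to ∞.
Using the Gaussian integral ∫_{−∞}^{∞} e^(−αx²) dx = √(π/α), carrying out the integral gives A² · √(π)·σ^3/2.
Substituting σ = 4.041 gives A² = 0.017100, so A = 0.13077.

A ≈ 0.1308 μm^(-3/2)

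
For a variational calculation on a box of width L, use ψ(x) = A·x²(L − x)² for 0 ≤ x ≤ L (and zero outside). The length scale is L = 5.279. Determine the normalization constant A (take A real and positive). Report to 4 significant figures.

Normalization requires ∫|ψ|² dx = 1, integrated from 0 to L.
The integral (without the A² prefactor) comes out to L^9/630.
Hence A² = 1/[L^9/630].
Substituting L = 5.279 gives A² = 0.00019787, so A = 0.014067.

A ≈ 0.01407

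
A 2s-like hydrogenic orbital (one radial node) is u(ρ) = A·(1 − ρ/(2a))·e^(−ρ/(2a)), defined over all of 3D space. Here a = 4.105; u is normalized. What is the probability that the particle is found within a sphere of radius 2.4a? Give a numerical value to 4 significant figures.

P = ∫ |u|² 4πρ² dρ over ρ ≤ 2.4a.
A² is fixed by ∫₀^∞ 4πρ²|u|² dρ = 1, i.e. A² = (8·π·a^3)^(−1).
Substituting t = ρ/a, A², 4π and the length scale all cancel in the ratio: P = ∫_{0}^{2.4} t^2·(1 - t/2)^2·e^(-t) dt / ∫_{0}^{∞} t^2·(1 - t/2)^2·e^(-t) dt.
With ∫ t^2·(1 - t/2)^2·e^(-t) dt = -(t^4/4 + t^2 + 2·t + 2)·e^(-t) + C, the region integral is ≈ 0.108132 and the full one is 2.
This evaluates to P = 0.054066.

P ≈ 0.05407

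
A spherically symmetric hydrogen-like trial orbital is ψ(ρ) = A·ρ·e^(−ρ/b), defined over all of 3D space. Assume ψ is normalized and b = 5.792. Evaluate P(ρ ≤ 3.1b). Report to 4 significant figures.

P ≈ 0.7408

P = ∫ |ψ|² 4πρ² dρ over ρ ≤ 3.1b.
The full normalization integral is A²·[3·π·b^5] = 1, fixing A².
In terms of u = ρ/b (A², 4π and the length scale all cancel between numerator and denominator), P = [∫_{0}^{3.1} u^4·e^(-2·u) du] / [∫_{0}^{∞} u^4·e^(-2·u) du].
An antiderivative of u^4·e^(-2·u) is -(u^4/2 + u^3 + 3·u^2/2 + 3·u/2 + 3/4)·e^(-2·u); evaluating from 0 to 3.1 gives ≈ 0.555617, while the full integral is 3/4.
This evaluates to P = 0.74082.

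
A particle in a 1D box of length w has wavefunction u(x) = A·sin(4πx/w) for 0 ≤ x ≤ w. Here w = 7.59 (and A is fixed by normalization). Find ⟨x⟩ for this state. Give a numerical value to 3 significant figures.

⟨x⟩ ≈ 3.80

⟨x⟩ = ∫ x |u|² dx over the full domain.
The ratio of the moment integral to the normalization integral gives ⟨x⟩ = w/2.
With w = 7.59, ⟨x⟩ = 3.795.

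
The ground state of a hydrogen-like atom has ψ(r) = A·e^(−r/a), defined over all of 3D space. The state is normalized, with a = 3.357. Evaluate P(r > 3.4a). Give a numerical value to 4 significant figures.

P ≈ 0.03444

Integrate the radial probability density 4πr²|ψ|² over r > 3.4a.
The full normalization integral is A²·[π·a^3] = 1, fixing A².
Let u = r/a; then A², 4π and the length scale all cancel, so P = ∫_{3.4}^{∞} u^2·e^(-2·u) du ÷ ∫_{0}^{∞} u^2·e^(-2·u) du.
With ∫ u^2·e^(-2·u) du = -(2·u^2 + 2·u + 1)·e^(-2·u)/4 + C, the region integral is 773·e^(-34/5)/100 and the full one is 1/4.
This evaluates to P = 0.034438.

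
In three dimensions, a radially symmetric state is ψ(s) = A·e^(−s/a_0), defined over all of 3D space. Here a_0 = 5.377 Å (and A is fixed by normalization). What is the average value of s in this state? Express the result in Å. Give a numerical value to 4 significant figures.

⟨s⟩ ≈ 8.066 Å

By definition ⟨s⟩ = ∫ s |ψ(s)|² 4πs² ds.
Recall ∫₀^∞ s^m e^(−s/β) ds = m!·β^(m+1), the ratio of the moment integral to the normalization integral gives ⟨s⟩ = 3·a_0/2.
Putting a_0 = 5.377 gives 8.0655.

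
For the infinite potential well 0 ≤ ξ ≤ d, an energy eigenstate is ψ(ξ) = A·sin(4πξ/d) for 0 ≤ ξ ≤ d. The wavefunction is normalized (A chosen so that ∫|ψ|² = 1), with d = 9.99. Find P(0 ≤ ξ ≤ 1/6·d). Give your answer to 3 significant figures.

P ≈ 0.201

P = ∫_{0}^{1/6·d} |ψ(ξ)|² dξ.
With A² fixed by ∫|ψ|² = 1, i.e. A² = (d/2)^(−1), substitute and integrate.
In terms of u = ξ/d (A² and the length scale cancel between numerator and denominator), P = [∫_{0}^{1/6} sin(4·π·u)^2 du] / [∫_{0}^{1} sin(4·π·u)^2 du].
With ∫ sin(4·π·u)^2 du = u/2 - sin(4·π·u)·cos(4·π·u)/(8·π) + C, the region integral is √(3)/(32·π) + 1/12 and the full one is 1/2.
Taking the ratio, P = (√(3)/16 + π/6)/π.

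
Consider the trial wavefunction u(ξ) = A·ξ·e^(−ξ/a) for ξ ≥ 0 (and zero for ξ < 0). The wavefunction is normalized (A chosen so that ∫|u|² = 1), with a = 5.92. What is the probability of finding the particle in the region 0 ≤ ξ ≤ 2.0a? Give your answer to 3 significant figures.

P ≈ 0.762

P = ∫_{0}^{2.0a} |u(ξ)|² dξ.
The normalization integral ∫|u|²dξ over the whole domain equals a^3/4·A², and A² cancels in the ratio.
In terms of t = ξ/a (A² and the length scale cancel between numerator and denominator), P = [∫_{0}^{2.0} t^2·e^(-2·t) dt] / [∫_{0}^{∞} t^2·e^(-2·t) dt].
With ∫ t^2·e^(-2·t) dt = -(2·t^2 + 2·t + 1)·e^(-2·t)/4 + C, the region integral is 1/4 - 13·e^(-4)/4 and the full one is 1/4.
The result is P = 0.7619.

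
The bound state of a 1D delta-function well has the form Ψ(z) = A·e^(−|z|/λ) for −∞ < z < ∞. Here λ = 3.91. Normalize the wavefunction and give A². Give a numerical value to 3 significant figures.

We need A² ∫|f|² dz = 1, taking the integral from −∞ to ∞.
Using ∫₀^∞ zⁿ e^(−αz) dz = n!/αⁿ⁺¹, the integral (without the A² prefactor) comes out to λ.
So A² = (λ)^(−1).
Plugging in λ = 3.91 yields A = 0.5057.

A^2 ≈ 0.256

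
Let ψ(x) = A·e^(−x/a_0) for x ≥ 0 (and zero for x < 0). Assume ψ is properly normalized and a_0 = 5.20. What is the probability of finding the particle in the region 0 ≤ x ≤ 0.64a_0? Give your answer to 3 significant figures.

P ≈ 0.722

|ψ|² is the probability density, so P = ∫_{0}^{0.64a_0} |ψ|² dx.
Since A² = 1/(a_0/2), this is the region integral divided by the full normalization integral.
Substituting u = x/a_0, A² and the length scale cancel in the ratio: P = ∫_{0}^{0.64} e^(-2·u) du / ∫_{0}^{∞} e^(-2·u) du.
Using ∫ e^(-2·u) du = -e^(-2·u)/2, the numerator is 1/2 - e^(-32/25)/2 and the denominator is 1/2.
The result is P = 0.7220.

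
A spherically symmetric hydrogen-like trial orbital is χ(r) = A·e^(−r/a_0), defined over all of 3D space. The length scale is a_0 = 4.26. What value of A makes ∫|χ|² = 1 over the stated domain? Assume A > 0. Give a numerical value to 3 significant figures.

A ≈ 0.0642

Require ∫ |χ|² 4πr² dr = 1 over the whole domain.
(Spherical symmetry: dV = 4πr² dr.)
Recall ∫₀^∞ r^m e^(−r/β) dr = m!·β^(m+1), carrying out the integral gives A² · π·a_0^3.
So A² = (π·a_0^3)^(−1).
Substituting a_0 = 4.26 gives A² = 0.004117, so A = 0.06417.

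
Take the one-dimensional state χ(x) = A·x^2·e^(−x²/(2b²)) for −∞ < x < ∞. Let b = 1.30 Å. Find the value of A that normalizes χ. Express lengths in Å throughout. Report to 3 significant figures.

We need A² ∫|f|² dx = 1, taking the integral from −∞ to ∞.
Carrying out the integral gives A² · 3·√(π)·b^5/4.
Hence A² = 1/[3·√(π)·b^5/4].
With b = 1.30: A² = 0.2026 and A = 0.4501.

A ≈ 0.450 Å^(-5/2)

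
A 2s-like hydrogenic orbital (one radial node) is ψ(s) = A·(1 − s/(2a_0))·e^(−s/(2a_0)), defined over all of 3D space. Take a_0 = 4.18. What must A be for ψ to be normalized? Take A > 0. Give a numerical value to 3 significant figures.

A ≈ 0.0233

The normalization condition is ∫|ψ|² 4πs² ds = 1 from 0 to ∞.
(Spherical symmetry: dV = 4πs² ds.)
Carrying out the integral gives A² · 8·π·a_0^3.
So A² = (8·π·a_0^3)^(−1).
Plugging in a_0 = 4.18 yields A = 0.02334.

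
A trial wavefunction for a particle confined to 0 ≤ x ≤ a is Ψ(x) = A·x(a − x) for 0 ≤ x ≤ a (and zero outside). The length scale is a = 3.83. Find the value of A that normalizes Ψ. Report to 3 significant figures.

The normalization condition is ∫|Ψ|² dx = 1 from 0 to a.
The integral (without the A² prefactor) comes out to a^5/30.
So A² = (a^5/30)^(−1).
Substituting a = 3.83 gives A² = 0.03640, so A = 0.1908.

A ≈ 0.191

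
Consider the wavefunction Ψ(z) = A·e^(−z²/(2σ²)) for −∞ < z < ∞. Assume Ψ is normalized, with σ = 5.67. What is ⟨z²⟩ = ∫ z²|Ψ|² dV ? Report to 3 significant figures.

By definition ⟨z²⟩ = ∫ z^2 |Ψ(z)|² dz.
With ∫_{−∞}^{∞} z^(2m) e^(−αz²) dz = (2m−1)!!·√π / (2^m α^(m+1/2)), since the A² factors cancel between numerator and denominator, ⟨z²⟩ = σ^2/2.
Putting σ = 5.67 gives 16.07.

⟨z^2⟩ ≈ 16.1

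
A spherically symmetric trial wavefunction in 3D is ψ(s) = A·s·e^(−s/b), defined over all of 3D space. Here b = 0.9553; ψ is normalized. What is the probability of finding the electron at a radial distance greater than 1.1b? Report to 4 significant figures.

Integrate the radial probability density 4πs²|ψ|² over s > 1.1b.
Normalization gives A² = 1/(3·π·b^5).
In terms of u = s/b (A², 4π and the length scale all cancel between numerator and denominator), P = [∫_{1.1}^{∞} u^4·e^(-2·u) du] / [∫_{0}^{∞} u^4·e^(-2·u) du].
With ∫ u^4·e^(-2·u) du = -(u^4/2 + u^3 + 3·u^2/2 + 3·u/2 + 3/4)·e^(-2·u) + C, the region integral is ≈ 0.695628 and the full one is 3/4.
This evaluates to P = 0.92750.

P ≈ 0.9275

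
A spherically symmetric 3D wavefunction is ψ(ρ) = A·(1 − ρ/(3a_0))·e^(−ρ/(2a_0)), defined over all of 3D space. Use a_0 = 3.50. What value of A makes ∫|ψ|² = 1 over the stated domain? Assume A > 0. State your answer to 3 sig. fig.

A ≈ 0.0528

The normalization condition is ∫|ψ|² 4πρ² dρ = 1 from 0 to ∞.
(Spherical symmetry: dV = 4πρ² dρ.)
With ψ = A·(1 − ρ/(3a_0))·e^(−ρ/(2a_0)), the integral evaluates to A²·[8·π·a_0^3/3].
Setting this equal to 1 gives A² = 1/(8·π·a_0^3/3).
Substituting a_0 = 3.50 gives A² = 0.002784, so A = 0.05276.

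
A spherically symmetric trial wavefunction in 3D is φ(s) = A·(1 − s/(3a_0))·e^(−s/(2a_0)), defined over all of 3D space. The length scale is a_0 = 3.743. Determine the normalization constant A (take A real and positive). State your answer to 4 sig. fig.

A ≈ 0.04771

The normalization condition is ∫|φ|² 4πs² ds = 1 from 0 to ∞.
The angular integral contributes 4π, leaving ∫₀^∞ s²|φ|² ds.
Using ∫₀^∞ sⁿ e^(−αs) ds = n!/αⁿ⁺¹, with φ = A·(1 − s/(3a_0))·e^(−s/(2a_0)), the integral evaluates to A²·[8·π·a_0^3/3].
So A² = (8·π·a_0^3/3)^(−1).
Substituting a_0 = 3.743 gives A² = 0.0022763, so A = 0.047710.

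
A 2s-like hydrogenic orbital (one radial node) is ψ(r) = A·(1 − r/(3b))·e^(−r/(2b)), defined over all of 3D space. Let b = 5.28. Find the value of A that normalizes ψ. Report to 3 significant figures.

The normalization condition is ∫|ψ|² 4πr² dr = 1 from 0 to ∞.
With ∫₀^∞ r^4 e^(−αr) dr = 4!/α^5, the integral (without the A² prefactor) comes out to 8·π·b^3/3.
Setting this equal to 1 gives A² = 1/(8·π·b^3/3).
With b = 5.28: A² = 0.0008109 and A = 0.02848.

A ≈ 0.0285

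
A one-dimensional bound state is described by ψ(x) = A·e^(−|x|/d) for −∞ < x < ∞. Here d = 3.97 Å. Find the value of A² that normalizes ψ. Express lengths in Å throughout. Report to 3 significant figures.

We need A² ∫|f|² dx = 1, taking the integral from −∞ to ∞.
Recall ∫₀^∞ x^m e^(−x/β) dx = m!·β^(m+1), the integral (without the A² prefactor) comes out to d.
Hence A² = 1/[d].
With d = 3.97: A² = 0.2519 and A = 0.5019.

A^2 ≈ 0.252 Å^(-1)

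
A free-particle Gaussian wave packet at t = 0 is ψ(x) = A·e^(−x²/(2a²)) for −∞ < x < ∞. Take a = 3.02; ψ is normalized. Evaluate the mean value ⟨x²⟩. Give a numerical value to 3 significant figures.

⟨x²⟩ = ∫ x^2 |ψ|² dx over the full domain.
With ∫_{−∞}^{∞} x^(2m) e^(−αx²) dx = (2m−1)!!·√π / (2^m α^(m+1/2)), evaluating both integrals, ⟨x²⟩ = a^2/2.
Putting a = 3.02 gives 4.560.

⟨x^2⟩ ≈ 4.56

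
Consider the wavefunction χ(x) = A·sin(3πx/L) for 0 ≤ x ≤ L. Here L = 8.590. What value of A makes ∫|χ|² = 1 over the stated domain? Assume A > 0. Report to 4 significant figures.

We need A² ∫|f|² dx = 1, taking the integral from 0 to L.
With χ = A·sin(3πx/L), the integral evaluates to A²·[L/2].
Setting this equal to 1 gives A² = 1/(L/2).
With L = 8.590: A² = 0.23283 and A = 0.48252.

A ≈ 0.4825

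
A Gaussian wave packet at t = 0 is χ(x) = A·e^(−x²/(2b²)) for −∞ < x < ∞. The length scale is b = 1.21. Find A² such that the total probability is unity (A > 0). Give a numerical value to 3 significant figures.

Require ∫ |χ|² dx = 1 over the whole domain.
With ∫_{−∞}^{∞} x^(2m) e^(−αx²) dx = (2m−1)!!·√π / (2^m α^(m+1/2)), the integral (without the A² prefactor) comes out to √(π)·b.
Substituting b = 1.21 gives A² = 0.4663, so A = 0.6828.

A^2 ≈ 0.466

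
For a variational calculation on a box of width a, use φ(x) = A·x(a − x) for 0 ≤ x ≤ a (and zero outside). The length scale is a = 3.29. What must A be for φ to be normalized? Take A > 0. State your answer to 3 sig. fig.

Require ∫ |φ|² dx = 1 over the whole domain.
∫|φ|² dx = A²·(a^5/30).
So A² = (a^5/30)^(−1).
With a = 3.29: A² = 0.07783 and A = 0.2790.

A ≈ 0.279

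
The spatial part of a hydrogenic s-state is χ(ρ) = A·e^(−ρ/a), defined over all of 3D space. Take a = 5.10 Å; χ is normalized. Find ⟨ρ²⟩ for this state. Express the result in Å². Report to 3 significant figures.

⟨ρ²⟩ = ∫ ρ^2 |χ|² 4πρ² dρ over the full domain.
Since the A² factors cancel between numerator and denominator, ⟨ρ²⟩ = 3·a^2.
Putting a = 5.10 gives 78.03.

⟨ρ^2⟩ ≈ 78.0 Å^2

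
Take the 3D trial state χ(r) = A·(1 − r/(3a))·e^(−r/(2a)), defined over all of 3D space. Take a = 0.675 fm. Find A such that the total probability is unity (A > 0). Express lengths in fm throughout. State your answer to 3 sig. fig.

We need A² ∫|f|² 4πr² dr = 1, taking the integral from 0 to ∞.
Carrying out the integral gives A² · 8·π·a^3/3.
Setting this equal to 1 gives A² = 1/(8·π·a^3/3).
Plugging in a = 0.675 yields A = 0.6230.

A ≈ 0.623 fm^(-3/2)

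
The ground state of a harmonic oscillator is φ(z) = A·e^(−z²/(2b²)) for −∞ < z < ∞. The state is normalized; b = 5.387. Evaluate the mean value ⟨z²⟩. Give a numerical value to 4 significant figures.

⟨z^2⟩ ≈ 14.51

By definition ⟨z²⟩ = ∫ z^2 |φ(z)|² dz.
Evaluating both integrals, ⟨z²⟩ = b^2/2.
Putting b = 5.387 gives 14.510.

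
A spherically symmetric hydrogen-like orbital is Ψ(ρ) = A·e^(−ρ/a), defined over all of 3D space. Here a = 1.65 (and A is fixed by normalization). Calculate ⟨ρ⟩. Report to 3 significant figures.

⟨ρ⟩ ≈ 2.48

⟨ρ⟩ = ∫ ρ |Ψ|² 4πρ² dρ over the full domain.
The ratio of the moment integral to the normalization integral gives ⟨ρ⟩ = 3·a/2.
Putting a = 1.65 gives 2.475.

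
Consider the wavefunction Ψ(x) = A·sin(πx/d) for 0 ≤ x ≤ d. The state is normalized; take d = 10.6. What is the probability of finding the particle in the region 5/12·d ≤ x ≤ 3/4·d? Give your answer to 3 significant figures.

P ≈ 0.572

|Ψ|² is the probability density, so P = ∫_{5/12·d}^{3/4·d} |Ψ|² dx.
With A² fixed by ∫|Ψ|² = 1, i.e. A² = (d/2)^(−1), substitute and integrate.
In terms of u = x/d (A² and the length scale cancel between numerator and denominator), P = [∫_{5/12}^{3/4} sin(π·u)^2 du] / [∫_{0}^{1} sin(π·u)^2 du].
An antiderivative of sin(π·u)^2 is u/2 - sin(2·π·u)/(4·π); evaluating from 5/12 to 3/4 gives 3/(8·π) + 1/6, while the full integral is 1/2.
Evaluating gives P = (9 + 4·π)/(12·π).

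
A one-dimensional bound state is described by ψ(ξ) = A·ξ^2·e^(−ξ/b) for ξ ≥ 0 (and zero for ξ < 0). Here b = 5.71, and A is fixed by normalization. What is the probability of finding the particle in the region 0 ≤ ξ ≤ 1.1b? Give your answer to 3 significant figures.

The probability is P = ∫ |ψ|² dξ over [0, 1.1b].
With A² fixed by ∫|ψ|² = 1, i.e. A² = (3·b^5/4)^(−1), substitute and integrate.
In terms of u = ξ/b (A² and the length scale cancel between numerator and denominator), P = [∫_{0}^{1.1} u^4·e^(-2·u) du] / [∫_{0}^{∞} u^4·e^(-2·u) du].
Using ∫ u^4·e^(-2·u) du = -(u^4/2 + u^3 + 3·u^2/2 + 3·u/2 + 3/4)·e^(-2·u), the numerator is ≈ 0.054372 and the denominator is 3/4.
Evaluating gives P = 0.07250.

P ≈ 0.0725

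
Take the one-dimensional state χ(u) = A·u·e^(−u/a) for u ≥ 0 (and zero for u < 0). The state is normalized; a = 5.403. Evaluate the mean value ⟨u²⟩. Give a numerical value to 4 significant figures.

⟨u^2⟩ ≈ 87.58

⟨u²⟩ = ∫ u^2 |χ|² du over the full domain.
The ratio of the moment integral to the normalization integral gives ⟨u²⟩ = 3·a^2.
With a = 5.403, ⟨u^2⟩ = 87.577.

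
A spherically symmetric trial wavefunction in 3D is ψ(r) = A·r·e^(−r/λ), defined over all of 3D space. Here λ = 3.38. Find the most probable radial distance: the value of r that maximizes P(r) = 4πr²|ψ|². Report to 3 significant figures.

The maximum of P(r) = 4πr²|ψ|² occurs where its derivative vanishes.
Solving yields r = 2·λ.
With λ = 3.38, the most probable radial distance is 6.760.

r ≈ 6.76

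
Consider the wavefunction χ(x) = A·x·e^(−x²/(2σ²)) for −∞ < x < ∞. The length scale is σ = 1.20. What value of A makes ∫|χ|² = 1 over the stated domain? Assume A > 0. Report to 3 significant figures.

Require ∫ |χ|² dx = 1 over the whole domain.
The integral (without the A² prefactor) comes out to √(π)·σ^3/2.
Hence A² = 1/[√(π)·σ^3/2].
Plugging in σ = 1.20 yields A = 0.8081.

A ≈ 0.808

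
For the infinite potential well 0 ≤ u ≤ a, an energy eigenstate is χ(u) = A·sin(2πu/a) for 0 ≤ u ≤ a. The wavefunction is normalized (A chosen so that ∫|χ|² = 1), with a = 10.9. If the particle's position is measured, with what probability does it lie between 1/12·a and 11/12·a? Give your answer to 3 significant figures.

P = ∫_{1/12·a}^{11/12·a} |χ(u)|² du.
Since A² = 1/(a/2), this is the region integral divided by the full normalization integral.
Let t = u/a; then A² and the length scale cancel, so P = ∫_{1/12}^{11/12} sin(2·π·t)^2 dt ÷ ∫_{0}^{1} sin(2·π·t)^2 dt.
Using ∫ sin(2·π·t)^2 dt = t/2 - sin(4·π·t)/(8·π), the numerator is √(3)/(8·π) + 5/12 and the denominator is 1/2.
This works out to P = √(3)/(4·π) + 5/6.

P ≈ 0.971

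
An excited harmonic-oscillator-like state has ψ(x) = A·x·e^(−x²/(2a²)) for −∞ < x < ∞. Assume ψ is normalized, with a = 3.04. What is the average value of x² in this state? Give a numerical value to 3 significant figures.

⟨x^2⟩ ≈ 13.9

The expectation value is the |ψ|²-weighted average of x^2: ∫ x^2|ψ|² dx.
The ratio of the moment integral to the normalization integral gives ⟨x²⟩ = 3·a^2/2.
Putting a = 3.04 gives 13.86.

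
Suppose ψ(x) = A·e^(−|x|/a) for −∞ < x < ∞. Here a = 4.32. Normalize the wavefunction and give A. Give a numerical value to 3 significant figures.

A ≈ 0.481

The normalization condition is ∫|ψ|² dx = 1 from −∞ to ∞.
Recall ∫₀^∞ x^m e^(−x/β) dx = m!·β^(m+1), with ψ = A·e^(−|x|/a), the integral evaluates to A²·[a].
Hence A² = 1/[a].
Substituting a = 4.32 gives A² = 0.2315, so A = 0.4811.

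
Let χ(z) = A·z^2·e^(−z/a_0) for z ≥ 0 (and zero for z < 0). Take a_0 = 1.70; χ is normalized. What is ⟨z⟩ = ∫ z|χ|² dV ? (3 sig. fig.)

By definition ⟨z⟩ = ∫ z |χ(z)|² dz.
Evaluating both integrals, ⟨z⟩ = 5·a_0/2.
Putting a_0 = 1.70 gives 4.250.

⟨z⟩ ≈ 4.25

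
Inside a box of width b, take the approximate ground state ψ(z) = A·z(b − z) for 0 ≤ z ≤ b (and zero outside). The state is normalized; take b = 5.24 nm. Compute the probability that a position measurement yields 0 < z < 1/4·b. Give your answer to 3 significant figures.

P ≈ 0.104

The probability is P = ∫ |ψ|² dz over [0, 1/4·b].
With A² fixed by ∫|ψ|² = 1, i.e. A² = (b^5/30)^(−1), substitute and integrate.
Substituting u = z/b, A² and the length scale cancel in the ratio: P = ∫_{0}^{1/4} u^2·(1 - u)^2 du / ∫_{0}^{1} u^2·(1 - u)^2 du.
With ∫ u^2·(1 - u)^2 du = u^3·(6·u^2 - 15·u + 10)/30 + C, the region integral is ≈ 0.0034505 and the full one is 1/30.
The result is P = 53/512.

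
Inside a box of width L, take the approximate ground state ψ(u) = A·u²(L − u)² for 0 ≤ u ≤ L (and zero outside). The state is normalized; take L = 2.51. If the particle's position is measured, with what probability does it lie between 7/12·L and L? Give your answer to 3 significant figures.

P = ∫_{7/12·L}^{L} |ψ(u)|² du.
Since A² = 1/(L^9/630), this is the region integral divided by the full normalization integral.
Let t = u/L; then A² and the length scale cancel, so P = ∫_{7/12}^{1} t^4·(1 - t)^4 dt ÷ ∫_{0}^{1} t^4·(1 - t)^4 dt.
Using ∫ t^4·(1 - t)^4 dt = t^5·(70·t^4 - 315·t^3 + 540·t^2 - 420·t + 126)/630, the numerator is ≈ 0.00047989 and the denominator is 1/630.
This works out to P = 0.3023.

P ≈ 0.302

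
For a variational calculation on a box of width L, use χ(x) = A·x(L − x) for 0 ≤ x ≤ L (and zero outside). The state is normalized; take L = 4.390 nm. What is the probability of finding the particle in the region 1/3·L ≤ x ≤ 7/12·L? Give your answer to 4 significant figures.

P ≈ 0.4435

|χ|² is the probability density, so P = ∫_{1/3·L}^{7/12·L} |χ|² dx.
The normalization integral ∫|χ|²dx over the whole domain equals L^5/30·A², and A² cancels in the ratio.
Substituting u = x/L, A² and the length scale cancel in the ratio: P = ∫_{1/3}^{7/12} u^2·(1 - u)^2 du / ∫_{0}^{1} u^2·(1 - u)^2 du.
Using ∫ u^2·(1 - u)^2 du = u^3·(6·u^2 - 15·u + 10)/30, the numerator is ≈ 0.0147835 and the denominator is 1/30.
This works out to P = 0.44350.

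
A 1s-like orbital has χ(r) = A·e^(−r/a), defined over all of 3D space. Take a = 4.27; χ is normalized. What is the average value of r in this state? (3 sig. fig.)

⟨r⟩ ≈ 6.41

⟨r⟩ = ∫ r |χ|² 4πr² dr over the full domain.
Evaluating both integrals, ⟨r⟩ = 3·a/2.
Putting a = 4.27 gives 6.405.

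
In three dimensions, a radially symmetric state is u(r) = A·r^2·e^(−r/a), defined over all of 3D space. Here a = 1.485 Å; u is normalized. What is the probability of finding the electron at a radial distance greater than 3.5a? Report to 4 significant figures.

With dV = 4πr²dr, the probability is ∫|u|² dV over r > 3.5a.
A² is fixed by ∫₀^∞ 4πr²|u|² dr = 1, i.e. A² = (45·π·a^7/2)^(−1).
In terms of t = r/a (A², 4π and the length scale all cancel between numerator and denominator), P = [∫_{3.5}^{∞} t^6·e^(-2·t) dt] / [∫_{0}^{∞} t^6·e^(-2·t) dt].
Using ∫ t^6·e^(-2·t) dt = -(4·t^6 + 12·t^5 + 30·t^4 + 60·t^3 + 90·t^2 + 90·t + 45)·e^(-2·t)/8, the numerator is ≈ 2.52962 and the denominator is 45/8.
Taking the ratio yields P = 0.44971.

P ≈ 0.4497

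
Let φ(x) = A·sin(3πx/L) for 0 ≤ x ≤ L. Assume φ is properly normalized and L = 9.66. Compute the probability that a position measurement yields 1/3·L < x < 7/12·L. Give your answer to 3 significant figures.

P = ∫_{1/3·L}^{7/12·L} |φ(x)|² dx.
The normalization integral ∫|φ|²dx over the whole domain equals L/2·A², and A² cancels in the ratio.
In terms of u = x/L (A² and the length scale cancel between numerator and denominator), P = [∫_{1/3}^{7/12} sin(3·π·u)^2 du] / [∫_{0}^{1} sin(3·π·u)^2 du].
With ∫ sin(3·π·u)^2 du = u/2 - sin(6·π·u)/(12·π) + C, the region integral is 1/(12·π) + 1/8 and the full one is 1/2.
Taking the ratio, P = (2 + 3·π)/(12·π).

P ≈ 0.303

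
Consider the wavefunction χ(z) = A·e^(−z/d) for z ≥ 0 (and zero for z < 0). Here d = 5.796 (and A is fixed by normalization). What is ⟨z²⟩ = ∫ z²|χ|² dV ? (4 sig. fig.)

⟨z^2⟩ ≈ 16.80

The expectation value is the |χ|²-weighted average of z^2: ∫ z^2|χ|² dz.
The ratio of the moment integral to the normalization integral gives ⟨z²⟩ = d^2/2.
Putting d = 5.796 gives 16.797.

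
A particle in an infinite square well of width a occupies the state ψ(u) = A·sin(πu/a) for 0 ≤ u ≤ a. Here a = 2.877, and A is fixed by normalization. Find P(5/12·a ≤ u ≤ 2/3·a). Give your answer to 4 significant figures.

P ≈ 0.4674

The probability is P = ∫ |ψ|² du over [5/12·a, 2/3·a].
The normalization integral ∫|ψ|²du over the whole domain equals a/2·A², and A² cancels in the ratio.
Let t = u/a; then A² and the length scale cancel, so P = ∫_{5/12}^{2/3} sin(π·t)^2 dt ÷ ∫_{0}^{1} sin(π·t)^2 dt.
With ∫ sin(π·t)^2 dt = t/2 - sin(2·π·t)/(4·π) + C, the region integral is 1/(8·π) + √(3)/(8·π) + 1/8 and the full one is 1/2.
The result is P = (1 + √(3) + π)/(4·π).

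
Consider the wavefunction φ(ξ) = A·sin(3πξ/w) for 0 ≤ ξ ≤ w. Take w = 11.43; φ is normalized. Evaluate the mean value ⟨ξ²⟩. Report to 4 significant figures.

⟨ξ^2⟩ ≈ 42.81

The expectation value is the |φ|²-weighted average of ξ^2: ∫ ξ^2|φ|² dξ.
Evaluating both integrals, ⟨ξ²⟩ = -w^2/(18·π^2) + w^2/3.
Putting w = 11.43 gives 42.813.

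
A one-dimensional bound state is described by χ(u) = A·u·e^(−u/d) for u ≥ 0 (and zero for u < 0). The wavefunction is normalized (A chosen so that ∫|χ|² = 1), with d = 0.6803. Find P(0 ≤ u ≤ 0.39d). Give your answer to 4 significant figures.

P ≈ 0.04459

P = ∫_{0}^{0.39d} |χ(u)|² du.
The normalization integral ∫|χ|²du over the whole domain equals d^3/4·A², and A² cancels in the ratio.
Let t = u/d; then A² and the length scale cancel, so P = ∫_{0}^{0.39} t^2·e^(-2·t) dt ÷ ∫_{0}^{∞} t^2·e^(-2·t) dt.
With ∫ t^2·e^(-2·t) dt = -(2·t^2 + 2·t + 1)·e^(-2·t)/4 + C, the region integral is ≈ 0.0111475 and the full one is 1/4.
Evaluating gives P = 0.044590.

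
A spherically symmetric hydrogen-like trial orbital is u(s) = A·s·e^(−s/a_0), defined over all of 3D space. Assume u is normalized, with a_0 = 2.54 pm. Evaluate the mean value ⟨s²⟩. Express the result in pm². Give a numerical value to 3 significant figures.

⟨s^2⟩ ≈ 48.4 pm^2

The expectation value is the |u|²-weighted average of s^2: ∫ s^2|u|² 4πs² ds.
Using ∫₀^∞ sⁿ e^(−αs) ds = n!/αⁿ⁺¹, the ratio of the moment integral to the normalization integral gives ⟨s²⟩ = 15·a_0^2/2.
Putting a_0 = 2.54 gives 48.39.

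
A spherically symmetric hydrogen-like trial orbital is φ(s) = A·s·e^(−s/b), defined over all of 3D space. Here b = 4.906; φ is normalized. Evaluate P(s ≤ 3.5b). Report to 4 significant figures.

P ≈ 0.8270

With dV = 4πs²ds, the probability is ∫|φ|² dV over s ≤ 3.5b.
The full normalization integral is A²·[3·π·b^5] = 1, fixing A².
In terms of u = s/b (A², 4π and the length scale all cancel between numerator and denominator), P = [∫_{0}^{3.5} u^4·e^(-2·u) du] / [∫_{0}^{∞} u^4·e^(-2·u) du].
An antiderivative of u^4·e^(-2·u) is -(u^4/2 + u^3 + 3·u^2/2 + 3·u/2 + 3/4)·e^(-2·u); evaluating from 0 to 3.5 gives 3/4 - 4553·e^(-7)/32, while the full integral is 3/4.
Taking the ratio yields P = 0.82701.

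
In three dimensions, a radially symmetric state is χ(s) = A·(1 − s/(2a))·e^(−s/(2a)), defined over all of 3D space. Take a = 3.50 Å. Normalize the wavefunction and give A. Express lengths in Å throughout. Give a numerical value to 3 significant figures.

A ≈ 0.0305 Å^(-3/2)

Normalization requires ∫|χ|² 4πs² ds = 1, integrated from 0 to ∞.
(Spherical symmetry: dV = 4πs² ds.)
With χ = A·(1 − s/(2a))·e^(−s/(2a)), the integral evaluates to A²·[8·π·a^3].
Setting this equal to 1 gives A² = 1/(8·π·a^3).
Substituting a = 3.50 gives A² = 0.0009280, so A = 0.03046.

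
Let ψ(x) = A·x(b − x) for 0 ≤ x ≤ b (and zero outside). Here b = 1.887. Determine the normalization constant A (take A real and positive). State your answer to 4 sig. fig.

A ≈ 1.120

Require ∫ |ψ|² dx = 1 over the whole domain.
Expanding the polynomial and integrating term by term, with ψ = A·x(b − x), the integral evaluates to A²·[b^5/30].
With b = 1.887: A² = 1.2539 and A = 1.1198.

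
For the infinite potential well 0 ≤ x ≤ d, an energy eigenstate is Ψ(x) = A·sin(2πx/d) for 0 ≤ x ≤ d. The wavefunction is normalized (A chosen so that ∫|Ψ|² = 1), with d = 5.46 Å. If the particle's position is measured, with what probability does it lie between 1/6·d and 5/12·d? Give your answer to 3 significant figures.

The probability is P = ∫ |Ψ|² dx over [1/6·d, 5/12·d].
The normalization integral ∫|Ψ|²dx over the whole domain equals d/2·A², and A² cancels in the ratio.
In terms of u = x/d (A² and the length scale cancel between numerator and denominator), P = [∫_{1/6}^{5/12} sin(2·π·u)^2 du] / [∫_{0}^{1} sin(2·π·u)^2 du].
With ∫ sin(2·π·u)^2 du = u/2 - sin(4·π·u)/(8·π) + C, the region integral is √(3)/(8·π) + 1/8 and the full one is 1/2.
Taking the ratio, P = (√(3) + π)/(4·π).

P ≈ 0.388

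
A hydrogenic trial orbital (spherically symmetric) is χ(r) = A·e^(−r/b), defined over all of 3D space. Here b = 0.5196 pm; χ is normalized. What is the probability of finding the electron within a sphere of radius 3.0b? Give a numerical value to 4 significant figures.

With dV = 4πr²dr, the probability is ∫|χ|² dV over r ≤ 3.0b.
A² is fixed by ∫₀^∞ 4πr²|χ|² dr = 1, i.e. A² = (π·b^3)^(−1).
Let u = r/b; then A², 4π and the length scale all cancel, so P = ∫_{0}^{3.0} u^2·e^(-2·u) du ÷ ∫_{0}^{∞} u^2·e^(-2·u) du.
With ∫ u^2·e^(-2·u) du = -(2·u^2 + 2·u + 1)·e^(-2·u)/4 + C, the region integral is 1/4 - 25·e^(-6)/4 and the full one is 1/4.
The region integral divided by the full integral gives P = 0.93803.

P ≈ 0.9380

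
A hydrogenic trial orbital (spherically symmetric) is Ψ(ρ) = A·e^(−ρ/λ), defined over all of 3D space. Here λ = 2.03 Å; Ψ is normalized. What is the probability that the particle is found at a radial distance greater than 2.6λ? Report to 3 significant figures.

P ≈ 0.109

P = ∫ |Ψ|² 4πρ² dρ over ρ > 2.6λ.
A² is fixed by ∫₀^∞ 4πρ²|Ψ|² dρ = 1, i.e. A² = (π·λ^3)^(−1).
Substituting u = ρ/λ, A², 4π and the length scale all cancel in the ratio: P = ∫_{2.6}^{∞} u^2·e^(-2·u) du / ∫_{0}^{∞} u^2·e^(-2·u) du.
Using ∫ u^2·e^(-2·u) du = -(2·u^2 + 2·u + 1)·e^(-2·u)/4, the numerator is 493·e^(-26/5)/100 and the denominator is 1/4.
The region integral divided by the full integral gives P = 0.1088.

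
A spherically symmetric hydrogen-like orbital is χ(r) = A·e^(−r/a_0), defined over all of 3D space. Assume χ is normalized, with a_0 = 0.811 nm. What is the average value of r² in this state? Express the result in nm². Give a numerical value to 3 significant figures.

⟨r^2⟩ ≈ 1.97 nm^2

The expectation value is the |χ|²-weighted average of r^2: ∫ r^2|χ|² 4πr² dr.
Using ∫₀^∞ rⁿ e^(−αr) dr = n!/αⁿ⁺¹, since the A² factors cancel between numerator and denominator, ⟨r²⟩ = 3·a_0^2.
With a_0 = 0.811, ⟨r^2⟩ = 1.973.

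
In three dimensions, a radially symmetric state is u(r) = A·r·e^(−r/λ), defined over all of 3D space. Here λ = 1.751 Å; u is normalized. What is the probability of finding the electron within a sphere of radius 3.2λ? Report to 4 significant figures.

P ≈ 0.7649

P = ∫ |u|² 4πr² dr over r ≤ 3.2λ.
The full normalization integral is A²·[3·π·λ^5] = 1, fixing A².
In terms of t = r/λ (A², 4π and the length scale all cancel between numerator and denominator), P = [∫_{0}^{3.2} t^4·e^(-2·t) dt] / [∫_{0}^{∞} t^4·e^(-2·t) dt].
Using ∫ t^4·e^(-2·t) dt = -(t^4/2 + t^3 + 3·t^2/2 + 3·t/2 + 3/4)·e^(-2·t), the numerator is ≈ 0.573697 and the denominator is 3/4.
The region integral divided by the full integral gives P = 0.76493.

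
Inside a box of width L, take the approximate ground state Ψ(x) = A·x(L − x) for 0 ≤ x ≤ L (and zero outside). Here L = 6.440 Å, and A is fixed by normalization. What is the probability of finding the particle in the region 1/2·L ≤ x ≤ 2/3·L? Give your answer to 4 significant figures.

|Ψ|² is the probability density, so P = ∫_{1/2·L}^{2/3·L} |Ψ|² dx.
The normalization integral ∫|Ψ|²dx over the whole domain equals L^5/30·A², and A² cancels in the ratio.
Let u = x/L; then A² and the length scale cancel, so P = ∫_{1/2}^{2/3} u^2·(1 - u)^2 du ÷ ∫_{0}^{1} u^2·(1 - u)^2 du.
Using ∫ u^2·(1 - u)^2 du = u^3·(6·u^2 - 15·u + 10)/30, the numerator is 47/4860 and the denominator is 1/30.
This works out to P = 47/162.

P ≈ 0.2901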